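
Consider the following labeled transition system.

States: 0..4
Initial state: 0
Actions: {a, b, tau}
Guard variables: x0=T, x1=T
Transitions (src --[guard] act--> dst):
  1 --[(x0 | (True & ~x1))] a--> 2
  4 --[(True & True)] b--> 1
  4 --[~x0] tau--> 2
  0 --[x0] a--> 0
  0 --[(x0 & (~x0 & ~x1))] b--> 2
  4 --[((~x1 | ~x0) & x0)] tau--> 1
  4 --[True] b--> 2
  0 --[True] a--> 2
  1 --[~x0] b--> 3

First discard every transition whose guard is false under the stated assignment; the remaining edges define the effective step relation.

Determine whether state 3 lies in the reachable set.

After dropping false guards: 5 live edges.
Layer 0: {0}
Layer 1: {2}  now seen {0,2}
R = {0,2}

Answer: UNREACHABLE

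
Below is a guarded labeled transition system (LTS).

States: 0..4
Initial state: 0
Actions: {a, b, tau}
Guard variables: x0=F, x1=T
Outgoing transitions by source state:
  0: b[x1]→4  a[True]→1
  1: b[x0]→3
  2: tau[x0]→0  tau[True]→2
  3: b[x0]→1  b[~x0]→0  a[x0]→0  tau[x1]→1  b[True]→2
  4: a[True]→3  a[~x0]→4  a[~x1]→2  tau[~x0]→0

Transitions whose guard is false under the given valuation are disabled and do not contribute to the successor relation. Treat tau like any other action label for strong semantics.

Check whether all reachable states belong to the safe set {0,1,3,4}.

Safe = {0,1,3,4}
Reach set: {0,1,2,3,4}
  0: safe
  1: safe
  2: ✗ unsafe
  3: safe
  4: safe
reach 2 via b·a·b — violates

Answer: INVARIANT VIOLATED at state 2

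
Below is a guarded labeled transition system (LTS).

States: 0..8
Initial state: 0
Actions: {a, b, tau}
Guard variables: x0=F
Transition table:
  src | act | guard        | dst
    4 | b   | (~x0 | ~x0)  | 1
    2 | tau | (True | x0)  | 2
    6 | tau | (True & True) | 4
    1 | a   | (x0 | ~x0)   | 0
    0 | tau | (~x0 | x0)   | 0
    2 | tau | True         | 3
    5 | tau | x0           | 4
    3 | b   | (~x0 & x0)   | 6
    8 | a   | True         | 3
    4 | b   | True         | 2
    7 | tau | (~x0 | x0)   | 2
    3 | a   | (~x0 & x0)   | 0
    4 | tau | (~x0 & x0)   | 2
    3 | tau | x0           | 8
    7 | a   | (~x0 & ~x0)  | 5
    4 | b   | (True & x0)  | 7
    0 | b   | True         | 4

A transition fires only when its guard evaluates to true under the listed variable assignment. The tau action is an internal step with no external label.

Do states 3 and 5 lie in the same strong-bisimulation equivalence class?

Answer: BISIMILAR

Working:
Compute ~ classes (split until stable):
  round 0: {{0,1,2,3,4,5,6,7,8}}
  round 1: {{0},{1,8},{2,6},{3,5},{4},{7}}
  round 2: {{0},{1},{2},{3,5},{4},{6},{7},{8}}
8 equivalence class(es) (converged in 3)
[3]={3,5}  [5]={3,5}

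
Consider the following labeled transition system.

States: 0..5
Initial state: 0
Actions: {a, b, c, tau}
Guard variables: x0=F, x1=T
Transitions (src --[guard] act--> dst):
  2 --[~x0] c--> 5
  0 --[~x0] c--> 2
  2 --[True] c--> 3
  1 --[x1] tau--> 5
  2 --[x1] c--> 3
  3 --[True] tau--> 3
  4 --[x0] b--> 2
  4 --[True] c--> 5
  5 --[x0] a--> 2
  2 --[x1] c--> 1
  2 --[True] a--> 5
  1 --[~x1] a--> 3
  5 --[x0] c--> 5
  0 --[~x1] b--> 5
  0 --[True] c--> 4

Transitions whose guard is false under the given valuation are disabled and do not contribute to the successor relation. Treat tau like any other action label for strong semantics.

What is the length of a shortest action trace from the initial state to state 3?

Breadth-first toward 3:
  depth 0: {0}
  depth 1: {2,4}
  depth 2: {1,3,5}
3 enters at depth 2; path c·c

Answer: 2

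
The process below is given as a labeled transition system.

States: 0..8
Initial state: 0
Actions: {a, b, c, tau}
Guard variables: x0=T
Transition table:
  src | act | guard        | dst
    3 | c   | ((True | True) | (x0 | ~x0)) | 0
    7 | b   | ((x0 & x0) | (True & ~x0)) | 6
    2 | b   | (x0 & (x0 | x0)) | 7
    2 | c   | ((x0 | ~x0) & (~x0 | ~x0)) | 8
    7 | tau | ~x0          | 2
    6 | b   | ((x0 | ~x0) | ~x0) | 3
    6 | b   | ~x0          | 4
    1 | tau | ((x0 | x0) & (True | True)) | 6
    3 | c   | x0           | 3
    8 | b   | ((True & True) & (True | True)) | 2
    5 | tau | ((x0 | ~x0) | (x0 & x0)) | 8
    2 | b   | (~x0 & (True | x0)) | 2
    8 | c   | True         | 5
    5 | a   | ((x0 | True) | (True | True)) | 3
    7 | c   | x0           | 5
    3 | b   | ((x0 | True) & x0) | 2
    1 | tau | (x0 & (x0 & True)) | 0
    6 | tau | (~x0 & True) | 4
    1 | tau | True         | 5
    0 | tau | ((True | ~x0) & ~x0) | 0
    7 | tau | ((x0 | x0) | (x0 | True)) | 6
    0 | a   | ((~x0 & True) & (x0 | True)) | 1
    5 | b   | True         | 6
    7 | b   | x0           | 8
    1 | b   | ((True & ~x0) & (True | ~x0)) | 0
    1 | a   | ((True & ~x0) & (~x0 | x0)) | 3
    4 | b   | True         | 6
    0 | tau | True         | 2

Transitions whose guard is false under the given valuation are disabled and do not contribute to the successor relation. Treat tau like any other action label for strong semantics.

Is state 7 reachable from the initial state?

Answer: REACHABLE

Analysis:
19 transition(s) survive guard evaluation.
Layer 0: {0}
Layer 1: {2}  total {0,2}
Layer 2: {7}  total {0,2,7}
Layer 3: {5,6,8}  total {0,2,5,6,7,8}
Layer 4: {3}  total {0,2,3,5,6,7,8}
Reachable = {0,2,3,5,6,7,8}
witness 7: tau·b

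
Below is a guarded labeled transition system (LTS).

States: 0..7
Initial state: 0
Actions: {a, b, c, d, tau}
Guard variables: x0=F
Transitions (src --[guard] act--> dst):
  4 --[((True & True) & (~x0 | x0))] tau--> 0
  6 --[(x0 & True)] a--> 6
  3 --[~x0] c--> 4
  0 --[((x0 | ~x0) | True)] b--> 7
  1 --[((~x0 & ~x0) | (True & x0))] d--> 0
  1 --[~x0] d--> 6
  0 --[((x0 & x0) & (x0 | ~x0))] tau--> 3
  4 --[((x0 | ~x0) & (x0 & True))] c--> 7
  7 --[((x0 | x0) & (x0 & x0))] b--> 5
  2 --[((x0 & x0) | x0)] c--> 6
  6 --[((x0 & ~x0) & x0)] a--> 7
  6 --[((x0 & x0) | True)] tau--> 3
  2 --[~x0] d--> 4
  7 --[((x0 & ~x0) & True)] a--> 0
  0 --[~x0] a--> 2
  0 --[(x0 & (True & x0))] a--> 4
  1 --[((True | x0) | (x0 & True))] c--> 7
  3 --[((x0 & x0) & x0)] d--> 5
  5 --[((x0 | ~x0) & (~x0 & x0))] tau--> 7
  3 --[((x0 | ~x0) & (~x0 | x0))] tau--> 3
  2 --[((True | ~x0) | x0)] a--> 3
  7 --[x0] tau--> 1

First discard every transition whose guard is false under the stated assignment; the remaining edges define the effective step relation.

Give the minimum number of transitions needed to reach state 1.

Answer: UNREACHABLE

Trace:
Layered search for 1:
  Layer 0: {0}
  Layer 1: {2,7}
  Layer 2: {3,4}
1 never appears.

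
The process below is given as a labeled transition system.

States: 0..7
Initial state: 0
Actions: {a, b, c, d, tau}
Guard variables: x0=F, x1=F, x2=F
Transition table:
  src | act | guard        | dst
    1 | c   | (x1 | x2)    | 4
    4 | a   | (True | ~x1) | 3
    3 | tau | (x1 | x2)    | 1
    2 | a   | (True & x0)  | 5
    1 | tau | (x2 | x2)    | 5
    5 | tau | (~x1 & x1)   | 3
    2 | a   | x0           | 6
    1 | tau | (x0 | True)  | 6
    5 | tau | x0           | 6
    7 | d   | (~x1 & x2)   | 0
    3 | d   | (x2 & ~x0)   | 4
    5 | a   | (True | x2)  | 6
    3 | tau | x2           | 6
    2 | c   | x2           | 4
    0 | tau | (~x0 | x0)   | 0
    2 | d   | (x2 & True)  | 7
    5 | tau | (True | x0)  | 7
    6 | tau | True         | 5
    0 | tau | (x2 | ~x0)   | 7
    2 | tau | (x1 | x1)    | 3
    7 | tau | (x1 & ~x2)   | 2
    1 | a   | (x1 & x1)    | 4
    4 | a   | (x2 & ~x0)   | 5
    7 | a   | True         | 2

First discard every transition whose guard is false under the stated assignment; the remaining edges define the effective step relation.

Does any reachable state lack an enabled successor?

Answer: DEADLOCK at state 2

Trace:
Reach set: {0,2,7}
  0: tau→0  tau→7  [2 out]
  2: ∅  [STUCK]
  7: a→2  [1 out]
witness 2: tau·a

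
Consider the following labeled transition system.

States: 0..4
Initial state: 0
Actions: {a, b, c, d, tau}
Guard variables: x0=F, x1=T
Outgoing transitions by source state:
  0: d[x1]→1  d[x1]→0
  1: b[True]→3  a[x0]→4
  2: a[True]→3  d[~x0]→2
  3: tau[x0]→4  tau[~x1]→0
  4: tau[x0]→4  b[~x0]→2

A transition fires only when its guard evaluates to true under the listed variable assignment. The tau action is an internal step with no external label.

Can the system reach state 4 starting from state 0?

Guard filter leaves 6 enabled edge(s).
depth 0: {0}
depth 1: {1}  cumulative {0,1}
depth 2: {3}  cumulative {0,1,3}
Reach set: {0,1,3}

Answer: UNREACHABLE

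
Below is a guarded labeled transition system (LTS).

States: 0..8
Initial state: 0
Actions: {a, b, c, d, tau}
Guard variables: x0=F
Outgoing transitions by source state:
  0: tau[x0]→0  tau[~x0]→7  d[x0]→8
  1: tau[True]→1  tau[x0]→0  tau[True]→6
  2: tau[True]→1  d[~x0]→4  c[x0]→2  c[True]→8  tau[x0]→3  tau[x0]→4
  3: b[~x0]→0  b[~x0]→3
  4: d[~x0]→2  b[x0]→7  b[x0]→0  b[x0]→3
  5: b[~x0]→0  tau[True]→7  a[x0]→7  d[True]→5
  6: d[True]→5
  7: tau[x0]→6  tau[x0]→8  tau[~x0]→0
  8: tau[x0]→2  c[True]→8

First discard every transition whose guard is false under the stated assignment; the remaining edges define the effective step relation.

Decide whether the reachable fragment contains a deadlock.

R = {0,7}
  0: tau→7  [deg 1]
  7: tau→0  [deg 1]

Answer: DEADLOCK-FREE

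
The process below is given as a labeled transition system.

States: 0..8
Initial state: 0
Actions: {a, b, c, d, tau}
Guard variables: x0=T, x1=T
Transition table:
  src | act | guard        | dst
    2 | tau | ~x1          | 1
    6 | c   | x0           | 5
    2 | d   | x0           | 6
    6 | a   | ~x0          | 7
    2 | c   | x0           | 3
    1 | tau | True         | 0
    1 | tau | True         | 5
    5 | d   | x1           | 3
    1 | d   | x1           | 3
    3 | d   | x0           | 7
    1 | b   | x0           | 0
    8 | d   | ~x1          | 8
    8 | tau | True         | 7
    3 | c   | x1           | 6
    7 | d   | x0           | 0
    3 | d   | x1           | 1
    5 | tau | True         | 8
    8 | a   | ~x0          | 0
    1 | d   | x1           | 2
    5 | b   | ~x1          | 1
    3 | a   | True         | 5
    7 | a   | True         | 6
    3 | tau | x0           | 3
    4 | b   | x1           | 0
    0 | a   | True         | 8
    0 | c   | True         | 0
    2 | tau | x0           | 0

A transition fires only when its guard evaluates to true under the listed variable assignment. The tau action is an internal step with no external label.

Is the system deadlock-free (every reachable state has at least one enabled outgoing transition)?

Reachable = {0,1,2,3,5,6,7,8}
  0: a→8  c→0  [2 out]
  1: b→0  d→2  d→3  tau→0  tau→5  [5 out]
  2: c→3  d→6  tau→0  [3 out]
  3: a→5  c→6  d→1  d→7  tau→3  [5 out]
  5: d→3  tau→8  [2 out]
  6: c→5  [1 out]
  7: a→6  d→0  [2 out]
  8: tau→7  [1 out]

Answer: DEADLOCK-FREE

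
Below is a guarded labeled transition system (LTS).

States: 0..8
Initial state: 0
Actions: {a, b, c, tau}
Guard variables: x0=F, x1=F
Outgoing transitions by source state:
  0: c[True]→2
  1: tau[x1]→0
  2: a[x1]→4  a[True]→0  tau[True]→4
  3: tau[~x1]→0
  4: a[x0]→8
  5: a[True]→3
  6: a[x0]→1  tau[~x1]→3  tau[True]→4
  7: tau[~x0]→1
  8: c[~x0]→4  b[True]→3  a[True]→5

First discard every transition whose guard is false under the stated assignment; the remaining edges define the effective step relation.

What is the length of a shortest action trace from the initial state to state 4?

Answer: 2

Trace:
Layered search for 4:
  Layer 0: {0}
  Layer 1: {2}
  Layer 2: {4}
4 enters at depth 2; path c·tau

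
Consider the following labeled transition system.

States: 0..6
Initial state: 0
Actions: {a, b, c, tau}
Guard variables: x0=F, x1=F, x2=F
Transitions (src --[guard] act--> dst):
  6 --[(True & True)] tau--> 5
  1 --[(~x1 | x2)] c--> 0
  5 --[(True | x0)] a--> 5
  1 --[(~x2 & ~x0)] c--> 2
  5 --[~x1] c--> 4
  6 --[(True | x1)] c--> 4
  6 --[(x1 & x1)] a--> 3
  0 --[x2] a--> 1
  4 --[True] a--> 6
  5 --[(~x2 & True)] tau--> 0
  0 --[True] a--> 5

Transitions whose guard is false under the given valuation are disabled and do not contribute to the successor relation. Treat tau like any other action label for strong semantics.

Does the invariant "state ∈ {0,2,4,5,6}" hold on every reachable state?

Answer: INVARIANT HOLDS

Working:
Safe = {0,2,4,5,6}
R = {0,4,5,6}
  0: safe
  4: safe
  5: safe
  6: safe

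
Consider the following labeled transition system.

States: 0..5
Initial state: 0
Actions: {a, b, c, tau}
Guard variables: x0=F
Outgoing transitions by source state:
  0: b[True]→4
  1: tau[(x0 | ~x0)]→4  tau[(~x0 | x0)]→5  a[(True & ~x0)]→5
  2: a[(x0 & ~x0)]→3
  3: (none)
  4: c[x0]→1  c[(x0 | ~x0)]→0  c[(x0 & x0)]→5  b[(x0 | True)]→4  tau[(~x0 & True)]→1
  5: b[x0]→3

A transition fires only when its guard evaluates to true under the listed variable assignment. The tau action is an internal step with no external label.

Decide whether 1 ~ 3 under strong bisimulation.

Compute ~ classes (split until stable):
  P[0] = {{0,1,2,3,4,5}}
  P[1] = {{0},{1},{2,3,5},{4}}
Fixed point at round 2; 4 class(es).
class of 1: {1}; class of 3: {2,3,5}

Answer: NOT BISIMILAR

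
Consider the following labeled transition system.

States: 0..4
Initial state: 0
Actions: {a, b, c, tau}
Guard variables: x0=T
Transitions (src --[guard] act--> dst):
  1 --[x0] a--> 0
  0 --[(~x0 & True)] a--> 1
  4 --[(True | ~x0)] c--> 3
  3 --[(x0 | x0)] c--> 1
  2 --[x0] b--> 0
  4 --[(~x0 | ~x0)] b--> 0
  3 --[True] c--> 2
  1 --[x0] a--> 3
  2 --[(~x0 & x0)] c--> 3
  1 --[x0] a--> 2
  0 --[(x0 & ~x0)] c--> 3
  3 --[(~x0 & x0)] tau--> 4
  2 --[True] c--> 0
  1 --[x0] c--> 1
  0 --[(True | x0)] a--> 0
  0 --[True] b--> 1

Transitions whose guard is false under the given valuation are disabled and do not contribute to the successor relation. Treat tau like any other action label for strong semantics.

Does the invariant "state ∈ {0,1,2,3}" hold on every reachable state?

Answer: INVARIANT HOLDS

Trace:
Safe = {0,1,2,3}
R = {0,1,2,3}
  0: ok
  1: ok
  2: ok
  3: ok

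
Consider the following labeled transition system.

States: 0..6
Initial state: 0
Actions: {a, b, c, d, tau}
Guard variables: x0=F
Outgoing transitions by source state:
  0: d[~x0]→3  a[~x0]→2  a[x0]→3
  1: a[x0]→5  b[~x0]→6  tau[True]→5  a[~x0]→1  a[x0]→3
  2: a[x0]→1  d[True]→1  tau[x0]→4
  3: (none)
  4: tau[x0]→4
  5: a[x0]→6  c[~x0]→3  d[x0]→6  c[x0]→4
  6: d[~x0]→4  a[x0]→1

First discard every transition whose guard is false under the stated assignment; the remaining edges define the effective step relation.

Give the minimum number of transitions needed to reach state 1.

Layered search for 1:
  depth 0: {0}
  depth 1: {2,3}
  depth 2: {1}
first hit 1 at d=2 via a·d

Answer: 2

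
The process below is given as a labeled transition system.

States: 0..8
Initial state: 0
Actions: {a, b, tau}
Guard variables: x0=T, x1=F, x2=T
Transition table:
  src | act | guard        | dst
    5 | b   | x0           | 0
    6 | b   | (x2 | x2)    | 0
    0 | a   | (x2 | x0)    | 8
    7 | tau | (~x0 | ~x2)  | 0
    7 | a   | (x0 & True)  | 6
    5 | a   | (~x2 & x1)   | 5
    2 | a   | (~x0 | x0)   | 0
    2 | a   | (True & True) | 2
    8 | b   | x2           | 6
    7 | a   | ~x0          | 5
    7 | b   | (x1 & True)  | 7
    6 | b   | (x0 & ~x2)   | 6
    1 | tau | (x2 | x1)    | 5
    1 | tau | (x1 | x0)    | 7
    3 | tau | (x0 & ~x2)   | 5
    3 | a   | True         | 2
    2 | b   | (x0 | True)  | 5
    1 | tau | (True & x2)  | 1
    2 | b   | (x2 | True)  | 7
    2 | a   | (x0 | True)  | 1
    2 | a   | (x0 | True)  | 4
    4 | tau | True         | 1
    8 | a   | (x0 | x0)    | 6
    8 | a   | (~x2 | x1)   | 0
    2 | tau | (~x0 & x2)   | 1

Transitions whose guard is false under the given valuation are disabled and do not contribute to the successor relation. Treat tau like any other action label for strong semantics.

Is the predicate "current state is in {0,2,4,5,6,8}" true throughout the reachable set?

Inv-set: {0,2,4,5,6,8}
R = {0,6,8}
  0: ok
  6: ok
  8: ok

Answer: INVARIANT HOLDS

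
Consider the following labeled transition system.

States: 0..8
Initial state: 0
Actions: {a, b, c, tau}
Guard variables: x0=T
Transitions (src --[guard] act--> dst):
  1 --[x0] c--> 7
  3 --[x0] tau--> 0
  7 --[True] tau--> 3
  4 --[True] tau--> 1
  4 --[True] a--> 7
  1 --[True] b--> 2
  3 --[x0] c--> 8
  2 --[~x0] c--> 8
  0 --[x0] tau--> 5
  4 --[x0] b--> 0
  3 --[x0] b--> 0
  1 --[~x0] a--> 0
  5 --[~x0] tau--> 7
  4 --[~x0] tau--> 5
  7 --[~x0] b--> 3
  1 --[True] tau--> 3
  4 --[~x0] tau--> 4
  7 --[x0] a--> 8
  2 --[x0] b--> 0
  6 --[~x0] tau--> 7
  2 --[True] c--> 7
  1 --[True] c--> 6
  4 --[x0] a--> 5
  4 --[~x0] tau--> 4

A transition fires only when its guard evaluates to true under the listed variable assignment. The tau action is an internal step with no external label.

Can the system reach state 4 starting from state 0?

16 transition(s) survive guard evaluation.
depth 0: {0}
depth 1: {5}  cumulative {0,5}
Reach set: {0,5}

Answer: UNREACHABLE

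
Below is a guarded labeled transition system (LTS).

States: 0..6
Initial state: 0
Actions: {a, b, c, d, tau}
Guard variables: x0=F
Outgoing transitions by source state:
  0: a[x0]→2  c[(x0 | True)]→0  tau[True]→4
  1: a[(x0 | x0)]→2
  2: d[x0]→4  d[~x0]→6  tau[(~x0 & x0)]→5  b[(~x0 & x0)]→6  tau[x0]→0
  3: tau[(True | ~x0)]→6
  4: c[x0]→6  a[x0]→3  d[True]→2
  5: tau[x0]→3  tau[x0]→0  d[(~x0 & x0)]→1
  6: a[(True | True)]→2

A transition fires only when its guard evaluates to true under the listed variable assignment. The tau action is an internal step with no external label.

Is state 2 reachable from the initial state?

Answer: REACHABLE

Working:
6 transition(s) survive guard evaluation.
Layer 0: {0}
Layer 1: {4}  now seen {0,4}
Layer 2: {2}  now seen {0,2,4}
Layer 3: {6}  now seen {0,2,4,6}
Reachable = {0,2,4,6}
Path to 2: tau·d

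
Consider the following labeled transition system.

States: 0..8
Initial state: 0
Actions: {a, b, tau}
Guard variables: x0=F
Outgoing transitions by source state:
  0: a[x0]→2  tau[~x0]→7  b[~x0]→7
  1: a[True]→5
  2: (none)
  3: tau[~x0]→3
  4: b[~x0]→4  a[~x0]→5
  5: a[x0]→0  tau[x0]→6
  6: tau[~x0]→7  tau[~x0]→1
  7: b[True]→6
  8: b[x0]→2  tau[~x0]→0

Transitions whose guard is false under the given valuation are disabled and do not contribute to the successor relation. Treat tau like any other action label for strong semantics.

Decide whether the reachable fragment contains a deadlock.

R = {0,1,5,6,7}
  0: b→7  tau→7  [2 exit(s)]
  1: a→5  [1 exit(s)]
  5: ∅  [STUCK]
  6: tau→1  tau→7  [2 exit(s)]
  7: b→6  [1 exit(s)]
witness 5: tau·b·tau·a

Answer: DEADLOCK at state 5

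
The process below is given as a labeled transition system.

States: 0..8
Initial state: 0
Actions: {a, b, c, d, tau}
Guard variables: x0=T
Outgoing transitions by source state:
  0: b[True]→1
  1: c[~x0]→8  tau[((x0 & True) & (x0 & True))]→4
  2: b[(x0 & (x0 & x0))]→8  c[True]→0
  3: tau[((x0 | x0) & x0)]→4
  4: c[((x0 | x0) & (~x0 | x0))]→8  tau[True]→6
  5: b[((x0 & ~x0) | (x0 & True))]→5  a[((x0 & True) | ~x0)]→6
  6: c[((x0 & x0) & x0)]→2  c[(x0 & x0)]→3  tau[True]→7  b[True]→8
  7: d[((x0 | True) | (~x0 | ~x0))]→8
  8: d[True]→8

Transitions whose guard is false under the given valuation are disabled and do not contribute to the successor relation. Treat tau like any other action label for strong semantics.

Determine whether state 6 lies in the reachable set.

Answer: REACHABLE

Trace:
After dropping false guards: 15 live edges.
depth 0: {0}
depth 1: {1}  total {0,1}
depth 2: {4}  total {0,1,4}
depth 3: {6,8}  total {0,1,4,6,8}
depth 4: {2,3,7}  total {0,1,2,3,4,6,7,8}
Reachable = {0,1,2,3,4,6,7,8}
witness 6: b·tau·tau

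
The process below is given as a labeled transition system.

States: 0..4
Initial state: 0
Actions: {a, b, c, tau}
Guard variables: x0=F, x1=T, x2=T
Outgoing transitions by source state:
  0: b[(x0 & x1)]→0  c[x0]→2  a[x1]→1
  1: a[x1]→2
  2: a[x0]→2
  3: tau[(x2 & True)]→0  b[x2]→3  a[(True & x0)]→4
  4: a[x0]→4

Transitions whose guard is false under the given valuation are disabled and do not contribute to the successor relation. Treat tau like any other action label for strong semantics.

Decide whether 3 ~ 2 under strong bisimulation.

Compute ~ classes (split until stable):
  π0 = {{0,1,2,3,4}}
  π1 = {{0,1},{2,4},{3}}
  π2 = {{0},{1},{2,4},{3}}
Fixed point at round 3; 4 class(es).
class of 3: {3}; class of 2: {2,4}

Answer: NOT BISIMILAR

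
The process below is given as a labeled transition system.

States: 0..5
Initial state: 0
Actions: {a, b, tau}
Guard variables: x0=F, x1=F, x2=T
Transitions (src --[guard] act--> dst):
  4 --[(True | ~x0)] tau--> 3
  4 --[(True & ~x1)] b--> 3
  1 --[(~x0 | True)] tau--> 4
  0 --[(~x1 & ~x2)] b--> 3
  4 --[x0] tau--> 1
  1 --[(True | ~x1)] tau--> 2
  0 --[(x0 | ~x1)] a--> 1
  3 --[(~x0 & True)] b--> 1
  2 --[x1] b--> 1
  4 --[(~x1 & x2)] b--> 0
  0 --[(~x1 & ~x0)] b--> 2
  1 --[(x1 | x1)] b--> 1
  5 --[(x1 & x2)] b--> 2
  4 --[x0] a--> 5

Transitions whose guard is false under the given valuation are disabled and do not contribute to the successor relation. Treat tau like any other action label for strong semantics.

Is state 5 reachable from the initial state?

Guard filter leaves 8 enabled edge(s).
L0 = {0}
L1 = {1,2}  cumulative {0,1,2}
L2 = {4}  cumulative {0,1,2,4}
L3 = {3}  cumulative {0,1,2,3,4}
Reachable = {0,1,2,3,4}

Answer: UNREACHABLE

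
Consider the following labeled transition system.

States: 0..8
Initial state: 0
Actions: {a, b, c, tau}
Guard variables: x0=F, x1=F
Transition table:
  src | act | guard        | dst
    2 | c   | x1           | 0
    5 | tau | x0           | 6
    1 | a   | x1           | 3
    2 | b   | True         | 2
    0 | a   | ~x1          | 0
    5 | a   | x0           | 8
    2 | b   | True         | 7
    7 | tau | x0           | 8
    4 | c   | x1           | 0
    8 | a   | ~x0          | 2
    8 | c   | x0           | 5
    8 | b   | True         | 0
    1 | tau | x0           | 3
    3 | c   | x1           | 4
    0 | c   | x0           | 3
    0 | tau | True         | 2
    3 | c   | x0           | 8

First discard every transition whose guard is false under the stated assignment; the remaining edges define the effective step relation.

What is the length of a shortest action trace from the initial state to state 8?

Answer: UNREACHABLE

Analysis:
BFS to 8:
  depth 0: {0}
  depth 1: {2}
  depth 2: {7}
8 never appears.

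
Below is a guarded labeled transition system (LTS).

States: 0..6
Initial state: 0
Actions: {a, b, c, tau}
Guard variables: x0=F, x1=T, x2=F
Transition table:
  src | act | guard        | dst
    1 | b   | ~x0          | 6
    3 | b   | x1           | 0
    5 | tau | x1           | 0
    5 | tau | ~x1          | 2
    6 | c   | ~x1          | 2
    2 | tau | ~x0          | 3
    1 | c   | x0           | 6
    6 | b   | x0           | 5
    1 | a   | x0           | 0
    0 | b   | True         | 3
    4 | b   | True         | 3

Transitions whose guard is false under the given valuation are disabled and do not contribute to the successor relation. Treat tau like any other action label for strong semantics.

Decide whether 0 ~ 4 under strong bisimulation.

Refine partition for ~:
  P[0] = {{0,1,2,3,4,5,6}}
  P[1] = {{0,1,3,4},{2,5},{6}}
  P[2] = {{0,3,4},{1},{2,5},{6}}
4 equivalence class(es) (converged in 3)
[0]={0,3,4}  [4]={0,3,4}

Answer: BISIMILAR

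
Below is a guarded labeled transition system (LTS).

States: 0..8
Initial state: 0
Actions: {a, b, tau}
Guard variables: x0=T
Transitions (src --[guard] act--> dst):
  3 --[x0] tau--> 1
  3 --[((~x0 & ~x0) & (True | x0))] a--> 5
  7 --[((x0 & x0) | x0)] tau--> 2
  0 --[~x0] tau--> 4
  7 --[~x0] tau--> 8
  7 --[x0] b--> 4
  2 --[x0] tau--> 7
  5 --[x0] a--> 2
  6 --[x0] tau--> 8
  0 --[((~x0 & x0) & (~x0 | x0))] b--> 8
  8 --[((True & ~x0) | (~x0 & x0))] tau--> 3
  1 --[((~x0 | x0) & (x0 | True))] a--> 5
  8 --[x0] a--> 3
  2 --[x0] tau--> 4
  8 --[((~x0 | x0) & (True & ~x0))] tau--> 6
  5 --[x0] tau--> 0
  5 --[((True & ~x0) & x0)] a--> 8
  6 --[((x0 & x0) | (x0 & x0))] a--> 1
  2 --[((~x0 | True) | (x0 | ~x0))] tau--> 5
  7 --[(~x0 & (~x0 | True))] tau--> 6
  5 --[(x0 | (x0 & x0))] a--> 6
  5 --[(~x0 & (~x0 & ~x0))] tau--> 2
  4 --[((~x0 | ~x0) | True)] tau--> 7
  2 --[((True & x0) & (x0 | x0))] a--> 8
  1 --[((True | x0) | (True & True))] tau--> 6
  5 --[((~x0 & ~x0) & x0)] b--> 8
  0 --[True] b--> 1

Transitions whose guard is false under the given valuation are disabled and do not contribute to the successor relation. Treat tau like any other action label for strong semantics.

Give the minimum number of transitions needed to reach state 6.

Layered search for 6:
  Layer 0: {0}
  Layer 1: {1}
  Layer 2: {5,6}
depth(6)=2, e.g. b·tau

Answer: 2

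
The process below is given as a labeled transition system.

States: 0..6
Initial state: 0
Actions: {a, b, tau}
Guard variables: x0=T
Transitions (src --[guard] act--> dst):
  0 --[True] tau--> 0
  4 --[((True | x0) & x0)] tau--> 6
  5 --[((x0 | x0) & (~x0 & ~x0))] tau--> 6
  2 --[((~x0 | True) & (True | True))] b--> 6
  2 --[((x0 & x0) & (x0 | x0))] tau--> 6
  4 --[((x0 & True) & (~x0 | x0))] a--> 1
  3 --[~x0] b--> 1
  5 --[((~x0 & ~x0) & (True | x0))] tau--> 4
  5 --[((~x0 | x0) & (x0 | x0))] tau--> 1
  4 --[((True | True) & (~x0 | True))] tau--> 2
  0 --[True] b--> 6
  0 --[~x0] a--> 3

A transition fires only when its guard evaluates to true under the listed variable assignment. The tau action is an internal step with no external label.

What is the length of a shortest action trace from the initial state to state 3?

Breadth-first toward 3:
  depth 0: {0}
  depth 1: {6}
3 never appears.

Answer: UNREACHABLE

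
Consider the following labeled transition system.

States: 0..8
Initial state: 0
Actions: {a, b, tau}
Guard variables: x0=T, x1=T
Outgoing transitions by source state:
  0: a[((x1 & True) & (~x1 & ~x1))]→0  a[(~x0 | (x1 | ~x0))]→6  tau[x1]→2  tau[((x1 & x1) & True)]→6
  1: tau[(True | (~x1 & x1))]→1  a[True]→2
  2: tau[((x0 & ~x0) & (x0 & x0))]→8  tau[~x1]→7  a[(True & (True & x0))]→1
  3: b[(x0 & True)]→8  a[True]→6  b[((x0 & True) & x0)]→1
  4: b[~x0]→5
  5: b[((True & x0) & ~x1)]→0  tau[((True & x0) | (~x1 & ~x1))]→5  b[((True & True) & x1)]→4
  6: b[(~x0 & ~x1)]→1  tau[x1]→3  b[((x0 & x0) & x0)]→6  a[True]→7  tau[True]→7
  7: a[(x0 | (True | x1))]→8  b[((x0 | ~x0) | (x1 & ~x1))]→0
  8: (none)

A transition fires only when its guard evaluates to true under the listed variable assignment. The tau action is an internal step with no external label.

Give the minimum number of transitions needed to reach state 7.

Answer: 2

Working:
BFS to 7:
  Layer 0: {0}
  Layer 1: {2,6}
  Layer 2: {1,3,7}
depth(7)=2, e.g. a·a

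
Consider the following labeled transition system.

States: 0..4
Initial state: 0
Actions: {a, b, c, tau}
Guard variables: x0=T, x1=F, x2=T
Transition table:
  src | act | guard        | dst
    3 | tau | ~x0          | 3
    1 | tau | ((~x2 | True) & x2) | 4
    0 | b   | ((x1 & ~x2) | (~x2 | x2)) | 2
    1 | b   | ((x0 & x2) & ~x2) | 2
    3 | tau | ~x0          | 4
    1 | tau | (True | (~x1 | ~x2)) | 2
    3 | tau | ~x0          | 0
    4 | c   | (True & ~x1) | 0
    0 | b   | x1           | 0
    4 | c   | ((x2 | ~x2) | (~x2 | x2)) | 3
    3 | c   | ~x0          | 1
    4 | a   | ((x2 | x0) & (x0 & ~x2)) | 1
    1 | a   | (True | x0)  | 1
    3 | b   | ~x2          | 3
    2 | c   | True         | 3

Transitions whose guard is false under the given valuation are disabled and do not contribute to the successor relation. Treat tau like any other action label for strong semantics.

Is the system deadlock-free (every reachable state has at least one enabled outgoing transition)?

Reachable = {0,2,3}
  0: b→2  [deg 1]
  2: c→3  [deg 1]
  3: ∅  [deadlock]
witness 3: b·c

Answer: DEADLOCK at state 3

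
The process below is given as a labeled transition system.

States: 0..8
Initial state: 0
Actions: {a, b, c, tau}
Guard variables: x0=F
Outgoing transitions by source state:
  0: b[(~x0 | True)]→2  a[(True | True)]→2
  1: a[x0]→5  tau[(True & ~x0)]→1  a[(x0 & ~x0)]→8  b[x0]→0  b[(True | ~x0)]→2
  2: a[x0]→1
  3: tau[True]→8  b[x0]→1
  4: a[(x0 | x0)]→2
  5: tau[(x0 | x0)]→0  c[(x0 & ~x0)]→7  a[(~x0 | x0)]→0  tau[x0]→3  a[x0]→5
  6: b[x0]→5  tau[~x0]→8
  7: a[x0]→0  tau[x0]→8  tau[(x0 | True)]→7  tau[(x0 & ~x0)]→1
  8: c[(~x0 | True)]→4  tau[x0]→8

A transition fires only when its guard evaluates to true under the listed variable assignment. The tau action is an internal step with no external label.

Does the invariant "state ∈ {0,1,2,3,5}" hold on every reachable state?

Inv-set: {0,1,2,3,5}
Reachable = {0,2}
  0: ok
  2: ok

Answer: INVARIANT HOLDS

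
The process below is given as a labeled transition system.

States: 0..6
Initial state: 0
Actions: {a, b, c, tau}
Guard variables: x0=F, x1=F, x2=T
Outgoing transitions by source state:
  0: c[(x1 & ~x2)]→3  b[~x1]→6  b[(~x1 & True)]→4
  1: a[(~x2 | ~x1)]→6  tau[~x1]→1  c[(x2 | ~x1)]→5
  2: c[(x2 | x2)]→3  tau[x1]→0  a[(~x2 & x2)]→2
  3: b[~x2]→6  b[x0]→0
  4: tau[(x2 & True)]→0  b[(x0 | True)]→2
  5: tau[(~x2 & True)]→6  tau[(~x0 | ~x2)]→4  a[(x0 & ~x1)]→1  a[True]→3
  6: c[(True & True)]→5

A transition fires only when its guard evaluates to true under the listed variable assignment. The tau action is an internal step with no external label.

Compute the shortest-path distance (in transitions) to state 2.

Breadth-first toward 2:
  Layer 0: {0}
  Layer 1: {4,6}
  Layer 2: {2,5}
first hit 2 at d=2 via b·b

Answer: 2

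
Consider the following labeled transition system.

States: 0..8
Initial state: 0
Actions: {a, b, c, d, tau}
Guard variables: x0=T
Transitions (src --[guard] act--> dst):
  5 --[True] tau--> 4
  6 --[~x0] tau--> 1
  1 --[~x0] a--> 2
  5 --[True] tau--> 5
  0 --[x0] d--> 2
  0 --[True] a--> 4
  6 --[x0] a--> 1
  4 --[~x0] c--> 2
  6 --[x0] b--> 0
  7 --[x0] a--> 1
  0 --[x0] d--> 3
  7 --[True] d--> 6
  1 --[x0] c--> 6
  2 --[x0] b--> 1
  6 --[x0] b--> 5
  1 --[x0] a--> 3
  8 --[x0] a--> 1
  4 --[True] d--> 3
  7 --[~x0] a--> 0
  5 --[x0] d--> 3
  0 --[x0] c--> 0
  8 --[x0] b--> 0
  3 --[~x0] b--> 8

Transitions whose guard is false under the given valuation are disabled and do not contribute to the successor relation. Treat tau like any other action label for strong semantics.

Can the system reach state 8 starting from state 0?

Answer: UNREACHABLE

Trace:
Guard filter leaves 18 enabled edge(s).
Layer 0: {0}
Layer 1: {2,3,4}  cumulative {0,2,3,4}
Layer 2: {1}  cumulative {0,1,2,3,4}
Layer 3: {6}  cumulative {0,1,2,3,4,6}
Layer 4: {5}  cumulative {0,1,2,3,4,5,6}
R = {0,1,2,3,4,5,6}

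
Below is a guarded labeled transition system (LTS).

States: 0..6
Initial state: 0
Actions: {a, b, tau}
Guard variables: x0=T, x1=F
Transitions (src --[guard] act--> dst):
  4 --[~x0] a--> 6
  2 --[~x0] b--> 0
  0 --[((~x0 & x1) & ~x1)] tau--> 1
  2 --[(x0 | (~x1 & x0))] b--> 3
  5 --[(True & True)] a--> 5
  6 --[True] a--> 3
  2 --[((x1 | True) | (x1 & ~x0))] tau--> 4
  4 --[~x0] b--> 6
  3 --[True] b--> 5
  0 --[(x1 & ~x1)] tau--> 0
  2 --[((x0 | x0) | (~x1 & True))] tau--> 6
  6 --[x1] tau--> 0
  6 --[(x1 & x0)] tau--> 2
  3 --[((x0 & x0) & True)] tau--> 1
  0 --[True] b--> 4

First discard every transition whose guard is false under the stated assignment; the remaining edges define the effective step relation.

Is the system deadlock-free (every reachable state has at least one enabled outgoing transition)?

Answer: DEADLOCK at state 4

Trace:
R = {0,4}
  0: b→4  [1 exit(s)]
  4: ∅  [deadlock]
witness 4: b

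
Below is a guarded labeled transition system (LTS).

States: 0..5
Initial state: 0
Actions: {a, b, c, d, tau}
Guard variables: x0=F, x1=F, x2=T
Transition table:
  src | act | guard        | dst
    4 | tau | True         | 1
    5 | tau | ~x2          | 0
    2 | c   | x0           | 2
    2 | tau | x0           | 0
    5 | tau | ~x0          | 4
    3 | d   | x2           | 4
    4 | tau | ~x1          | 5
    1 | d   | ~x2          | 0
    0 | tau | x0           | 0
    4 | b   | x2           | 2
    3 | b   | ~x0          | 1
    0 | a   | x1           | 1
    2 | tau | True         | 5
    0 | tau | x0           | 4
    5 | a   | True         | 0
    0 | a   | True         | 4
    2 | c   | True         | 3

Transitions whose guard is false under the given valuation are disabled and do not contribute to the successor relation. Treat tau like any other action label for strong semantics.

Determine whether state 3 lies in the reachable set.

Answer: REACHABLE

Working:
Guard filter leaves 10 enabled edge(s).
Layer 0: {0}
Layer 1: {4}  cumulative {0,4}
Layer 2: {1,2,5}  cumulative {0,1,2,4,5}
Layer 3: {3}  cumulative {0,1,2,3,4,5}
Reachable = {0,1,2,3,4,5}
Path to 3: a·b·c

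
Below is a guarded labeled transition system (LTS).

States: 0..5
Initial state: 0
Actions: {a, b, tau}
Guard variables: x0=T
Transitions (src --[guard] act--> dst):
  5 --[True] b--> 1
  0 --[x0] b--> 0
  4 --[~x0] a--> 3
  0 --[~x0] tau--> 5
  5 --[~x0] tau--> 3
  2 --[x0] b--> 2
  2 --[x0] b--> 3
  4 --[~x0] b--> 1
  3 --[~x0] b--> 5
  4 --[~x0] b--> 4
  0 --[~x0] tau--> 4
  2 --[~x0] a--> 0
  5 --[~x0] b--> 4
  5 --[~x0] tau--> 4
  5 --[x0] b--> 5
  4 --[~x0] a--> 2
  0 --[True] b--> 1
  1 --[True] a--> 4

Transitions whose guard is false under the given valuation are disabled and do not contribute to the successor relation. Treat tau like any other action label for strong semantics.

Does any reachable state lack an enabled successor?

Reachable = {0,1,4}
  0: b→0  b→1  [2 exit(s)]
  1: a→4  [1 exit(s)]
  4: ∅  [deadlock]
Path to 4: b·a

Answer: DEADLOCK at state 4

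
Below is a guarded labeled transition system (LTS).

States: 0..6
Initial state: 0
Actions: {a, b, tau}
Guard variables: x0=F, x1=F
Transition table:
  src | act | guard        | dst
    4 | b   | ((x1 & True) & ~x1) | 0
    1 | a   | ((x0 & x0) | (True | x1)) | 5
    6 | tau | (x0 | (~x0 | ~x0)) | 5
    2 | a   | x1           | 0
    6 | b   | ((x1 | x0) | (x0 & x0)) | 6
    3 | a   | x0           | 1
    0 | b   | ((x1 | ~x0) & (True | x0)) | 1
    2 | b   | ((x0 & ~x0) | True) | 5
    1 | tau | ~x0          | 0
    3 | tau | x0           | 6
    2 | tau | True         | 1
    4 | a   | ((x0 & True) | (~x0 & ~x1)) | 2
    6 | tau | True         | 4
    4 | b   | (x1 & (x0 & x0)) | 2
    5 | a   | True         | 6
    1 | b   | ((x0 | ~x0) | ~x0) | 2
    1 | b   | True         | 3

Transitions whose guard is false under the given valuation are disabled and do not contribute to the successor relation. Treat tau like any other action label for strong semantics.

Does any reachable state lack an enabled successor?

Answer: DEADLOCK at state 3

Trace:
Reachable = {0,1,2,3,4,5,6}
  0: b→1  [1 exit(s)]
  1: a→5  b→2  b→3  tau→0  [4 exit(s)]
  2: b→5  tau→1  [2 exit(s)]
  3: ∅  [deadlock]
  4: a→2  [1 exit(s)]
  5: a→6  [1 exit(s)]
  6: tau→4  tau→5  [2 exit(s)]
Path to 3: b·b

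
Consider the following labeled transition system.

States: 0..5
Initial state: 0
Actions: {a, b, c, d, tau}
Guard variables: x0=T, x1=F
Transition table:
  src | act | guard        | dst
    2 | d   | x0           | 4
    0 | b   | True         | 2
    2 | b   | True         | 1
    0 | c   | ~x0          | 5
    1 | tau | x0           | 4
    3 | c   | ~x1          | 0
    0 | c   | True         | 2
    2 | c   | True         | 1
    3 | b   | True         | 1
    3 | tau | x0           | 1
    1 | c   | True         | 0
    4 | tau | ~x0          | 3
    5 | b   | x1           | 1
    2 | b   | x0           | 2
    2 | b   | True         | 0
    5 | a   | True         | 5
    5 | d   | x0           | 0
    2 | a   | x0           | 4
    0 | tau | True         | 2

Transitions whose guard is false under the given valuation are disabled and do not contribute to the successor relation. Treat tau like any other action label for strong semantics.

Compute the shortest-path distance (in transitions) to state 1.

BFS to 1:
  Layer 0: {0}
  Layer 1: {2}
  Layer 2: {1,4}
depth(1)=2, e.g. b·b

Answer: 2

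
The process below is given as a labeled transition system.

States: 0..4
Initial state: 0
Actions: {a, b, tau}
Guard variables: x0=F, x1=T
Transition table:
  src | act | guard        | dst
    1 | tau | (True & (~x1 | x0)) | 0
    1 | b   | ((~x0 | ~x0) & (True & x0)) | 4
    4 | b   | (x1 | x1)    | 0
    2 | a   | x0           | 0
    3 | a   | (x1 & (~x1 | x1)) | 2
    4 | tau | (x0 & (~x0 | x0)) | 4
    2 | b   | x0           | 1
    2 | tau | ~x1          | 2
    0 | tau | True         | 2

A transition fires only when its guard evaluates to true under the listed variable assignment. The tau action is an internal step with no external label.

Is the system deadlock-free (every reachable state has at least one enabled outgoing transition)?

Answer: DEADLOCK at state 2

Analysis:
Reach set: {0,2}
  0: tau→2  [1 exit(s)]
  2: ∅  [deadlock]
trace reaching 2: tau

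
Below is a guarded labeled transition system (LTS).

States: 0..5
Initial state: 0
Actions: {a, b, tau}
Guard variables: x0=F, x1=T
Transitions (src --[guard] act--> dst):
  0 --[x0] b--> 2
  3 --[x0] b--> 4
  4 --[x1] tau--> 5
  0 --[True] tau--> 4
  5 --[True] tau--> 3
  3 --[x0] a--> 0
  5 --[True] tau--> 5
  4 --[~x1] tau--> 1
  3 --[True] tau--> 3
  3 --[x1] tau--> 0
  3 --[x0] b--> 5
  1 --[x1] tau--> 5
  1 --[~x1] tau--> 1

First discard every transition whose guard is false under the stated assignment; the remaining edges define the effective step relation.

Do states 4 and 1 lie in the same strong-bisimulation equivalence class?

Answer: BISIMILAR

Trace:
Refine partition for ~:
  π0 = {{0,1,2,3,4,5}}
  π1 = {{0,1,3,4,5},{2}}
stable after 2 split(s): 2 block(s)
class of 4: {0,1,3,4,5}; class of 1: {0,1,3,4,5}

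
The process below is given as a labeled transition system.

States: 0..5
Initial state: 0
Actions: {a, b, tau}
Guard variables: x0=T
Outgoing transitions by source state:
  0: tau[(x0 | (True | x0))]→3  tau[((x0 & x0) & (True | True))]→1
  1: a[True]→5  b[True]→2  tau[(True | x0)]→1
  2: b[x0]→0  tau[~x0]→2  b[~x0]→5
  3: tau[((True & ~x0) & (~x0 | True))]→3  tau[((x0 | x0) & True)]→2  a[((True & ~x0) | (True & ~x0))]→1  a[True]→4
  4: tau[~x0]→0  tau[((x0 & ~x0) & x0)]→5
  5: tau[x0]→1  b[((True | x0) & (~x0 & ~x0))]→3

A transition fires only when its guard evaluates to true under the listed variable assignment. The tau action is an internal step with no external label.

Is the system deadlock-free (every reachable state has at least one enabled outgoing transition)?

Reach set: {0,1,2,3,4,5}
  0: tau→1  tau→3  [deg 2]
  1: a→5  b→2  tau→1  [deg 3]
  2: b→0  [deg 1]
  3: a→4  tau→2  [deg 2]
  4: ∅  [no exit]
  5: tau→1  [deg 1]
trace reaching 4: tau·a

Answer: DEADLOCK at state 4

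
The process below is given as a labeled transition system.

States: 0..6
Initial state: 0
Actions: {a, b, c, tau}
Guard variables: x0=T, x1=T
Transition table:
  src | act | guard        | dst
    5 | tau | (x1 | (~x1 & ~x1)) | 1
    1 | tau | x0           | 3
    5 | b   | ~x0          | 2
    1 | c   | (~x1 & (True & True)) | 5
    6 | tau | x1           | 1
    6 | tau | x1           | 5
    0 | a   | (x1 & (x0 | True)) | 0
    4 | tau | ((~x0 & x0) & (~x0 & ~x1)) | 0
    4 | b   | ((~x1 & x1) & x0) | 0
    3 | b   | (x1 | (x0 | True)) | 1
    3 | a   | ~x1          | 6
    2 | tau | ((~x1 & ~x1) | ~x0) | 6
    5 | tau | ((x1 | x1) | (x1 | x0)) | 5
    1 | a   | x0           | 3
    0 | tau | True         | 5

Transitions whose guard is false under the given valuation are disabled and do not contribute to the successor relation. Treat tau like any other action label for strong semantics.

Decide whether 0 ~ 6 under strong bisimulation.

Refine partition for ~:
  P[0] = {{0,1,2,3,4,5,6}}
  P[1] = {{0,1},{2,4},{3},{5,6}}
  P[2] = {{0},{1},{2,4},{3},{5,6}}
Fixed point at round 3; 5 class(es).
[0]={0}  [6]={5,6}

Answer: NOT BISIMILAR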